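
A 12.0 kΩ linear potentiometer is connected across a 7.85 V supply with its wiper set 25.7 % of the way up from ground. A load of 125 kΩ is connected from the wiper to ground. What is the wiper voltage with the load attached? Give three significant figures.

The wiper splits the pot into (1−α)R = 8.916 kΩ above and αR = 3.084 kΩ below.
Lower section ‖ load = 3.010 kΩ.
V_wiper = 7.85 × 3.010/(8.916 + 3.010) = 1.98 V.

V ≈ 1.98 V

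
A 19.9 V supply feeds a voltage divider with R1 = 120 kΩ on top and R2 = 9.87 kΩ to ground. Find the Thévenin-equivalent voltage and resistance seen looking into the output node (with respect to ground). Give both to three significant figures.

V_th is the open-circuit tap voltage: 19.9 × 9.87/(120 + 9.87) = 1.51 V.
With the supply zeroed, R1 and R2 appear in parallel from the tap: R_th = R1‖R2 = (120 × 9.87)/129.9 = 9.12 kΩ.

V_th = 1.51 V, R_th = 9.12 kΩ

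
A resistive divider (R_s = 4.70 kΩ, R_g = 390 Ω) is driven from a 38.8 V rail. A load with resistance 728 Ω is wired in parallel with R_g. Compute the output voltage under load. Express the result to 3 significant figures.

The load sits in parallel with R_g: R_g‖R_L = (390 × 728) / (390 + 728) = 254.0 Ω.
V_out = 38.8 × 254.0 / (4700 + 254.0) = 38.8 × 254.0/4954 = 1.99 V.

V_out ≈ 1.99 V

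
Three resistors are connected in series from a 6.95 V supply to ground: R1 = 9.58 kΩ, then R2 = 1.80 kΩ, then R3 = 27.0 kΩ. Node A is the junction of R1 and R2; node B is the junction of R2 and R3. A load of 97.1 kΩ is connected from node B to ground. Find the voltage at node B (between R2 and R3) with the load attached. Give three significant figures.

V ≈ 4.52 V

At node B, R3 is in parallel with the load: R3‖R_L = 21.13 kΩ.
Below node A the resistance is R2 + (R3‖R_L) = 22.93 kΩ, so V_A = 6.95 × 22.93/32.51 = 4.902 V.
Then V_B = V_A × (R3‖R_L)/(R2 + R3‖R_L) = 4.902 × 21.13/22.93 = 4.52 V.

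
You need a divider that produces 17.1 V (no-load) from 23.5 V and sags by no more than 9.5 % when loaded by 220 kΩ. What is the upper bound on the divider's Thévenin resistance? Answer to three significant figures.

Loading drop = R_th/(R_th + R_L) ≤ 0.0950, so R_th ≤ R_L · ε/(1−ε) = 220 kΩ × 0.0950/0.9050 = 23.1 kΩ.
(Any R1, R2 with R2/(R1+R2) = 0.728 and R1‖R2 ≤ 23.1 kΩ will meet the spec.)

R_th ≤ 23.1 kΩ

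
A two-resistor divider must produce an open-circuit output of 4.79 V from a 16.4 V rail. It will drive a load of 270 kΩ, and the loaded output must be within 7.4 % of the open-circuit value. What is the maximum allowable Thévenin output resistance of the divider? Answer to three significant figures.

R_th ≤ 21.6 kΩ

Loading drop = R_th/(R_th + R_L) ≤ 0.0740, so R_th ≤ R_L · ε/(1−ε) = 270 kΩ × 0.0740/0.9260 = 21.6 kΩ.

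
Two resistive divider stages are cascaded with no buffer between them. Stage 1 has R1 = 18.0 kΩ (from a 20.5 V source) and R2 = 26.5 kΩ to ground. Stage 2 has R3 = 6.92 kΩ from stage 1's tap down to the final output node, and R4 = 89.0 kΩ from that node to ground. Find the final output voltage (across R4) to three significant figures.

V_out ≈ 10.2 V

Stage 2 presents R3+R4 = 95.92 kΩ as a load on stage 1's tap.
Stage 1's lower leg becomes R2‖(R3+R4) = 20.76 kΩ, so V_mid = 20.5 × 20.76/38.76 = 10.98 V.
Stage 2 is itself unloaded: V_out = V_mid × R4/(R3+R4) = 10.98 × 89.0/95.92 = 10.2 V.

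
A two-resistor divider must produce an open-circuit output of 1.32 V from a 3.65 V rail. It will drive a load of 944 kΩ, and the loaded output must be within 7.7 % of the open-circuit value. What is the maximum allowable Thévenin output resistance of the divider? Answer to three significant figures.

Loading drop = R_th/(R_th + R_L) ≤ 0.0770, so R_th ≤ R_L · ε/(1−ε) = 944 kΩ × 0.0770/0.9230 = 78.8 kΩ.
(Any R1, R2 with R2/(R1+R2) = 0.362 and R1‖R2 ≤ 78.8 kΩ will meet the spec.)

R_th ≤ 78.8 kΩ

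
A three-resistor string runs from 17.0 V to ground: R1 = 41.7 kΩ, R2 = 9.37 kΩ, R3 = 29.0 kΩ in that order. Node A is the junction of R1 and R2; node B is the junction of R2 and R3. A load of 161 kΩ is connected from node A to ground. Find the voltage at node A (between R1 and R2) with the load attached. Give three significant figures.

V ≈ 7.25 V

Below node A the series string R2+R3 = 38.37 kΩ sits in parallel with the 161 kΩ load: 30.99 kΩ.
V_A = 17.0 × 30.99/(41.7 + 30.99) = 7.25 V.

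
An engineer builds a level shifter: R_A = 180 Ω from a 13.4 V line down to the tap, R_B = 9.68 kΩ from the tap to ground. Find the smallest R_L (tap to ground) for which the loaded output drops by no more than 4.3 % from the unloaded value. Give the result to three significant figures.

Output resistance R_th = R_A‖R_B = (180 × 9680)/9860 = 176.7 Ω.
The fractional drop is R_th/(R_th + R_L); requiring this ≤ 0.0430 gives R_L ≥ R_th(1/0.0430 − 1) = 176.7 × 22.26 = 3.93 kΩ.

R_L(min) ≈ 3.93 kΩ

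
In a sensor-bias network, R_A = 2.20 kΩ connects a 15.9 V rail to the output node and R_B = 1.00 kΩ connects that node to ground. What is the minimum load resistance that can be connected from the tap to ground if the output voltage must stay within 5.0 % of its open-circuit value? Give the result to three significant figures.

Output resistance R_th = R_A‖R_B = (2200 × 1000)/3200 = 687.5 Ω.
The fractional drop is R_th/(R_th + R_L); requiring this ≤ 0.0500 gives R_L ≥ R_th(1/0.0500 − 1) = 687.5 × 19.00 = 13.1 kΩ.

R_L(min) ≈ 13.1 kΩ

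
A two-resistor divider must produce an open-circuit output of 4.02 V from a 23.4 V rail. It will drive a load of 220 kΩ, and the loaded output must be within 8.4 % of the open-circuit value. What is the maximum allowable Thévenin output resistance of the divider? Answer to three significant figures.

R_th ≤ 20.2 kΩ

Loading drop = R_th/(R_th + R_L) ≤ 0.0840, so R_th ≤ R_L · ε/(1−ε) = 220 kΩ × 0.0840/0.9160 = 20.2 kΩ.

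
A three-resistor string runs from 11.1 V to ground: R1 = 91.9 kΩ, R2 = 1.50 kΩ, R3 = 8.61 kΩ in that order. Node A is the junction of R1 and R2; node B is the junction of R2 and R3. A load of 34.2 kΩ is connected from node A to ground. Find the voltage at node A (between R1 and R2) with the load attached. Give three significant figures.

Below node A the series string R2+R3 = 10.11 kΩ sits in parallel with the 34.2 kΩ load: 7.803 kΩ.
V_A = 11.1 × 7.803/(91.9 + 7.803) = 0.869 V.

V ≈ 0.869 V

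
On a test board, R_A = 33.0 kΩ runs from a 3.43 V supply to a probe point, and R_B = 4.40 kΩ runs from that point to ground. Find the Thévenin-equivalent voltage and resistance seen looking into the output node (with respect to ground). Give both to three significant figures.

V_th = 0.404 V, R_th = 3.88 kΩ

V_th is the open-circuit tap voltage: 3.43 × 4.40/(33.0 + 4.40) = 0.404 V.
With the supply zeroed, R_A and R_B appear in parallel from the tap: R_th = R_A‖R_B = (33.0 × 4.40)/37.40 = 3.88 kΩ.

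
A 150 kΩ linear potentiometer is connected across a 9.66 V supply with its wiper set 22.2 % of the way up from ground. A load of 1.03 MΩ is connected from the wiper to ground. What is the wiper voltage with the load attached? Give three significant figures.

The wiper splits the pot into (1−α)R = 116.7 kΩ above and αR = 33.30 kΩ below.
Lower section ‖ load = 32.26 kΩ.
V_wiper = 9.66 × 32.26/(116.7 + 32.26) = 2.09 V.

V ≈ 2.09 V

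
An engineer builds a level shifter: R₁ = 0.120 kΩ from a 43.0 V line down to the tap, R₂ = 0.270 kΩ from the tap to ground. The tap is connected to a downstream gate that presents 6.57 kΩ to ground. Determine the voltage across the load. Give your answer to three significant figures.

The load sits in parallel with R₂: R₂‖R_L = (270 × 6570) / (270 + 6570) = 259.3 Ω.
V_out = 43.0 × 259.3 / (120 + 259.3) = 43.0 × 259.3/379.3 = 29.4 V.

V_out ≈ 29.4 V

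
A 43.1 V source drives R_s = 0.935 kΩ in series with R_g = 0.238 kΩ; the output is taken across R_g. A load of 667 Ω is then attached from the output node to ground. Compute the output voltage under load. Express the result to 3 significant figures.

The load sits in parallel with R_g: R_g‖R_L = (238 × 667) / (238 + 667) = 175.4 Ω.
V_out = 43.1 × 175.4 / (935 + 175.4) = 43.1 × 175.4/1110 = 6.81 V.

V_out ≈ 6.81 V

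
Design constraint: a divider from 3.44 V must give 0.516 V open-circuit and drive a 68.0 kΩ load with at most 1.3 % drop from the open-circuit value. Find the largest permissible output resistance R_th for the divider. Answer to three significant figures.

R_th ≤ 896 Ω

Loading drop = R_th/(R_th + R_L) ≤ 0.0130, so R_th ≤ R_L · ε/(1−ε) = 68.0 kΩ × 0.0130/0.9870 = 896 Ω.
(Any R1, R2 with R2/(R1+R2) = 0.150 and R1‖R2 ≤ 896 Ω will meet the spec.)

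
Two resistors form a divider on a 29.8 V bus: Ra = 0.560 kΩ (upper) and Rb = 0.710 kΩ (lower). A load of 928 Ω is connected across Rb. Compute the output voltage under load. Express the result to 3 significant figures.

The load sits in parallel with Rb: Rb‖R_L = (710 × 928) / (710 + 928) = 402.2 Ω.
V_out = 29.8 × 402.2 / (560 + 402.2) = 29.8 × 402.2/962.2 = 12.5 V.
(Unloaded it would have been 16.7 V.)

V_out ≈ 12.5 V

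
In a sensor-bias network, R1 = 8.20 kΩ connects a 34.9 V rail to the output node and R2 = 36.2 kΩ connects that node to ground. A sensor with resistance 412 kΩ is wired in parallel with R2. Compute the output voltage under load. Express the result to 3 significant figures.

The load sits in parallel with R2: R2‖R_L = (36.2 × 412) / (36.2 + 412) = 33.28 kΩ.
V_out = 34.9 × 33.28 / (8.20 + 33.28) = 34.9 × 33.28/41.48 = 28.0 V.
(Unloaded it would have been 28.5 V.)

V_out ≈ 28.0 V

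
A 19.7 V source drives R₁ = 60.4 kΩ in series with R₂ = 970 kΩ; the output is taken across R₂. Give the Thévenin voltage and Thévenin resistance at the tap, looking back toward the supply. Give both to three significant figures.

V_th is the open-circuit tap voltage: 19.7 × 970/(60.4 + 970) = 18.5 V.
With the supply zeroed, R₁ and R₂ appear in parallel from the tap: R_th = R₁‖R₂ = (60.4 × 970)/1030 = 56.9 kΩ.

V_th = 18.5 V, R_th = 56.9 kΩ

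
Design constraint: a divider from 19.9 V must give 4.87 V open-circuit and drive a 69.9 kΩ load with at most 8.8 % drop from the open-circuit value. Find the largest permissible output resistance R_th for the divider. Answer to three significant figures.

R_th ≤ 6.74 kΩ

Loading drop = R_th/(R_th + R_L) ≤ 0.0880, so R_th ≤ R_L · ε/(1−ε) = 69.9 kΩ × 0.0880/0.9120 = 6.74 kΩ.
(Any R1, R2 with R2/(R1+R2) = 0.245 and R1‖R2 ≤ 6.74 kΩ will meet the spec.)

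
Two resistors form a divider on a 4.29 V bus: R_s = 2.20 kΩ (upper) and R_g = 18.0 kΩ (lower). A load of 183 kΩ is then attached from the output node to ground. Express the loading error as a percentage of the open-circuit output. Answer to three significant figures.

The divider's output (Thévenin) resistance is R_s‖R_g = 1.960 kΩ.
Fractional drop under load = R_th/(R_th + R_L) = 1.960 / (1.960 + 183) = 0.01060.
So the output falls by 1.06 %.

1.06 %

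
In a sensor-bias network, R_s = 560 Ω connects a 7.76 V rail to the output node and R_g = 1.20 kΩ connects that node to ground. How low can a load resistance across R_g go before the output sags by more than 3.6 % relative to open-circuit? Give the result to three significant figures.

Output resistance R_th = R_s‖R_g = (560 × 1200)/1760 = 381.8 Ω.
The fractional drop is R_th/(R_th + R_L); requiring this ≤ 0.0360 gives R_L ≥ R_th(1/0.0360 − 1) = 381.8 × 26.78 = 10.2 kΩ.

R_L(min) ≈ 10.2 kΩ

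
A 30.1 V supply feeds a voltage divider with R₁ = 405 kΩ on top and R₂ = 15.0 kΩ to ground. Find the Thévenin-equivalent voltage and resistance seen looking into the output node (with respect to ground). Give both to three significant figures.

V_th is the open-circuit tap voltage: 30.1 × 15.0/(405 + 15.0) = 1.07 V.
With the supply zeroed, R₁ and R₂ appear in parallel from the tap: R_th = R₁‖R₂ = (405 × 15.0)/420.0 = 14.5 kΩ.

V_th = 1.07 V, R_th = 14.5 kΩ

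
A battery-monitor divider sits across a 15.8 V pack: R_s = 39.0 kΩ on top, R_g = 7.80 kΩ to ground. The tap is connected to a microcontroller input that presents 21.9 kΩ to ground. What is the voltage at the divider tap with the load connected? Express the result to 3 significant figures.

V_out ≈ 2.03 V

The load sits in parallel with R_g: R_g‖R_L = (7.80 × 21.9) / (7.80 + 21.9) = 5.752 kΩ.
V_out = 15.8 × 5.752 / (39.0 + 5.752) = 15.8 × 5.752/44.75 = 2.03 V.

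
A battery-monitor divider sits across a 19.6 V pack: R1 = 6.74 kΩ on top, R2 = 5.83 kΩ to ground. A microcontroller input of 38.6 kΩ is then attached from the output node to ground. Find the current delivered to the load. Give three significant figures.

I_L ≈ 0.218 mA

R2‖R_L = 5.065 kΩ; V_out = 19.6 × 5.065/11.81 = 8.409 V.
I_L = V_out / R_L = 8.409 / 38.6 kΩ = 0.218 mA.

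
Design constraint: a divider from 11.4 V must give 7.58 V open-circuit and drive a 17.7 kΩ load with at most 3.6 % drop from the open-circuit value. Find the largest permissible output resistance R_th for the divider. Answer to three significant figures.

R_th ≤ 661 Ω

Loading drop = R_th/(R_th + R_L) ≤ 0.0360, so R_th ≤ R_L · ε/(1−ε) = 17.7 kΩ × 0.0360/0.9640 = 661 Ω.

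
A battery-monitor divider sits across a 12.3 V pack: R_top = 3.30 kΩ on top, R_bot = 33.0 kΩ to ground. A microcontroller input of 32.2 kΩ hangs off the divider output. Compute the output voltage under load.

The load sits in parallel with R_bot: R_bot‖R_L = (33.0 × 32.2) / (33.0 + 32.2) = 16.30 kΩ.
V_out = 12.3 × 16.30 / (3.30 + 16.30) = 12.3 × 16.30/19.60 = 10.2 V.
(Unloaded it would have been 11.2 V.)

V_out ≈ 10.2 V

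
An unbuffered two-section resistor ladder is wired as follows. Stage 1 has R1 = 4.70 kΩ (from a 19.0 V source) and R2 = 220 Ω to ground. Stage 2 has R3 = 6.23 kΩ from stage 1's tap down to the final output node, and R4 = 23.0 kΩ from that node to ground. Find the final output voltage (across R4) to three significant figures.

V_out ≈ 0.664 V

Stage 2 presents R3+R4 = 29230 Ω as a load on stage 1's tap.
Stage 1's lower leg becomes R2‖(R3+R4) = 218.4 Ω, so V_mid = 19.0 × 218.4/4918 = 0.8435 V.
Stage 2 is itself unloaded: V_out = V_mid × R4/(R3+R4) = 0.8435 × 23000/29230 = 0.664 V.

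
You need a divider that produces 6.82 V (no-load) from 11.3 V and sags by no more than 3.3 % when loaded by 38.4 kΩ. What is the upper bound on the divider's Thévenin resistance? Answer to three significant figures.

Loading drop = R_th/(R_th + R_L) ≤ 0.0330, so R_th ≤ R_L · ε/(1−ε) = 38.4 kΩ × 0.0330/0.9670 = 1.31 kΩ.
(Any R1, R2 with R2/(R1+R2) = 0.604 and R1‖R2 ≤ 1.31 kΩ will meet the spec.)

R_th ≤ 1.31 kΩ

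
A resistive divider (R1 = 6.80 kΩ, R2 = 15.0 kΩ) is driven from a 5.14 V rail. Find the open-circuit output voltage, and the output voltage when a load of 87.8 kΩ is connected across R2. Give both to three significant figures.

Open-circuit: V = 5.14 × 15.0/(6.80 + 15.0) = 3.54 V.
With the load, R2 becomes R2‖R_L = 12.81 kΩ, so V = 5.14 × 12.81/19.61 = 3.36 V.

Unloaded: 3.54 V; loaded: 3.36 V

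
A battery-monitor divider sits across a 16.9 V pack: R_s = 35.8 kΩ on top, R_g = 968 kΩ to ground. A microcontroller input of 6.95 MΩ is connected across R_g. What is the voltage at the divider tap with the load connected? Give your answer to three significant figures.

V_out ≈ 16.2 V

The load sits in parallel with R_g: R_g‖R_L = (968 × 6950) / (968 + 6950) = 849.7 kΩ.
V_out = 16.9 × 849.7 / (35.8 + 849.7) = 16.9 × 849.7/885.5 = 16.2 V.
(Unloaded it would have been 16.3 V.)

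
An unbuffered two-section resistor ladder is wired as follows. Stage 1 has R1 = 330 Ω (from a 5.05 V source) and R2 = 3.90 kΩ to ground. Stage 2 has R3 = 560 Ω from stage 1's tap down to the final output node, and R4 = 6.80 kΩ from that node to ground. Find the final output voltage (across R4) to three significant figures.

Stage 2 presents R3+R4 = 7360 Ω as a load on stage 1's tap.
Stage 1's lower leg becomes R2‖(R3+R4) = 2549 Ω, so V_mid = 5.05 × 2549/2879 = 4.471 V.
Stage 2 is itself unloaded: V_out = V_mid × R4/(R3+R4) = 4.471 × 6800/7360 = 4.13 V.

V_out ≈ 4.13 V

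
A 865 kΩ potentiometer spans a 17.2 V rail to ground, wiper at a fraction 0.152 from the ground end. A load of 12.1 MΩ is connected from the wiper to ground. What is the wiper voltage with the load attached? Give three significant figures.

The wiper splits the pot into (1−α)R = 733.5 kΩ above and αR = 131.5 kΩ below.
Lower section ‖ load = 130.1 kΩ.
V_wiper = 17.2 × 130.1/(733.5 + 130.1) = 2.59 V.

V ≈ 2.59 V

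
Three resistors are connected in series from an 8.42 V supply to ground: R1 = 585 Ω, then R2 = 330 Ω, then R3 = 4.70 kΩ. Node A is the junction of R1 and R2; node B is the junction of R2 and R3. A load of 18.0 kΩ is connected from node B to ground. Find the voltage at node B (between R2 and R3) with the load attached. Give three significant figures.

At node B, R3 is in parallel with the load: R3‖R_L = 3727 Ω.
Below node A the resistance is R2 + (R3‖R_L) = 4057 Ω, so V_A = 8.42 × 4057/4642 = 7.359 V.
Then V_B = V_A × (R3‖R_L)/(R2 + R3‖R_L) = 7.359 × 3727/4057 = 6.76 V.

V ≈ 6.76 V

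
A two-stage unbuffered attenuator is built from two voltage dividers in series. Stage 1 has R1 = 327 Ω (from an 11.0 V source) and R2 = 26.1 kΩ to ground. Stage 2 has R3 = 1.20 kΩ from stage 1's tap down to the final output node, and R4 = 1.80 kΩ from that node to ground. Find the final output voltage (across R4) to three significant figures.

V_out ≈ 5.88 V

Stage 2 presents R3+R4 = 3000 Ω as a load on stage 1's tap.
Stage 1's lower leg becomes R2‖(R3+R4) = 2691 Ω, so V_mid = 11.0 × 2691/3018 = 9.808 V.
Stage 2 is itself unloaded: V_out = V_mid × R4/(R3+R4) = 9.808 × 1800/3000 = 5.88 V.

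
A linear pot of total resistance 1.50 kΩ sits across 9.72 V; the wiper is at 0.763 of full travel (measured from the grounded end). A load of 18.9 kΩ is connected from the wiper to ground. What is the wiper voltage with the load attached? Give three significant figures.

The wiper splits the pot into (1−α)R = 355.5 Ω above and αR = 1144 Ω below.
Lower section ‖ load = 1079 Ω.
V_wiper = 9.72 × 1079/(355.5 + 1079) = 7.31 V.

V ≈ 7.31 V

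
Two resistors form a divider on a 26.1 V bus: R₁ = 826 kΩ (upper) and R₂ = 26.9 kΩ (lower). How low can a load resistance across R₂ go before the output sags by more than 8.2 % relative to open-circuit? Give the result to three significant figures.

R_L(min) ≈ 292 kΩ

Output resistance R_th = R₁‖R₂ = (826 × 26.9)/852.9 = 26.05 kΩ.
The fractional drop is R_th/(R_th + R_L); requiring this ≤ 0.0820 gives R_L ≥ R_th(1/0.0820 − 1) = 26.05 × 11.20 = 292 kΩ.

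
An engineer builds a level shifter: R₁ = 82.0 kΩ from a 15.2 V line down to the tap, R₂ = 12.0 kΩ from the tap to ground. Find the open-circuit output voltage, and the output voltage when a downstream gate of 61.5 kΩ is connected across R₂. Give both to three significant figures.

Open-circuit: V = 15.2 × 12.0/(82.0 + 12.0) = 1.94 V.
With the load, R₂ becomes R₂‖R_L = 10.04 kΩ, so V = 15.2 × 10.04/92.04 = 1.66 V.

Unloaded: 1.94 V; loaded: 1.66 V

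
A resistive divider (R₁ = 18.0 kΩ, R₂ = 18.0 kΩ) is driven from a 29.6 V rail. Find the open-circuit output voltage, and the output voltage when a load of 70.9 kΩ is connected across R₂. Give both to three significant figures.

Open-circuit: V = 29.6 × 18.0/(18.0 + 18.0) = 14.8 V.
With the load, R₂ becomes R₂‖R_L = 14.36 kΩ, so V = 29.6 × 14.36/32.36 = 13.1 V.

Unloaded: 14.8 V; loaded: 13.1 V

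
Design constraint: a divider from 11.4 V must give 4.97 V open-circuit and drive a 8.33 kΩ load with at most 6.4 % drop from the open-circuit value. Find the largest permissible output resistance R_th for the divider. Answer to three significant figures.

R_th ≤ 570 Ω

Loading drop = R_th/(R_th + R_L) ≤ 0.0640, so R_th ≤ R_L · ε/(1−ε) = 8.33 kΩ × 0.0640/0.9360 = 570 Ω.
(Any R1, R2 with R2/(R1+R2) = 0.436 and R1‖R2 ≤ 570 Ω will meet the spec.)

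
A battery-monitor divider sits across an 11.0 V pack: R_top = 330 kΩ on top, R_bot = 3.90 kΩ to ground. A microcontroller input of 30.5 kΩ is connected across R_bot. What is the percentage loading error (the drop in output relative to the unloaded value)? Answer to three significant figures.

11.2 %

The divider's output (Thévenin) resistance is R_top‖R_bot = 3.854 kΩ.
Fractional drop under load = R_th/(R_th + R_L) = 3.854 / (3.854 + 30.5) = 0.1122.
So the output falls by 11.2 %.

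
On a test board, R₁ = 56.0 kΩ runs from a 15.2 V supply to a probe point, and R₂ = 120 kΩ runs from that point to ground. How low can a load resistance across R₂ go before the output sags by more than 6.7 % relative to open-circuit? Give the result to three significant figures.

R_L(min) ≈ 532 kΩ

Output resistance R_th = R₁‖R₂ = (56.0 × 120)/176.0 = 38.18 kΩ.
The fractional drop is R_th/(R_th + R_L); requiring this ≤ 0.0670 gives R_L ≥ R_th(1/0.0670 − 1) = 38.18 × 13.93 = 532 kΩ.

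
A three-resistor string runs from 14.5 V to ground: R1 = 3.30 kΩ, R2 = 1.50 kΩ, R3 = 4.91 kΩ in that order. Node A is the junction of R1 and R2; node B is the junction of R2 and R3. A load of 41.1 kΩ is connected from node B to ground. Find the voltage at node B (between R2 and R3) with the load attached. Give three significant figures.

At node B, R3 is in parallel with the load: R3‖R_L = 4.386 kΩ.
Below node A the resistance is R2 + (R3‖R_L) = 5.886 kΩ, so V_A = 14.5 × 5.886/9.186 = 9.291 V.
Then V_B = V_A × (R3‖R_L)/(R2 + R3‖R_L) = 9.291 × 4.386/5.886 = 6.92 V.

V ≈ 6.92 V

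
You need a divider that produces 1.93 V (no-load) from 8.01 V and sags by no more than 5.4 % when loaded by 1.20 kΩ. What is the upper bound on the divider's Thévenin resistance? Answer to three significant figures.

R_th ≤ 68.5 Ω

Loading drop = R_th/(R_th + R_L) ≤ 0.0540, so R_th ≤ R_L · ε/(1−ε) = 1.20 kΩ × 0.0540/0.9460 = 68.5 Ω.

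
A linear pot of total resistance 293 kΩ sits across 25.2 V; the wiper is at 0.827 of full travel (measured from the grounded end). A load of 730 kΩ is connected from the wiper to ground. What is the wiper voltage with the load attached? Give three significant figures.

V ≈ 19.7 V

The wiper splits the pot into (1−α)R = 50.69 kΩ above and αR = 242.3 kΩ below.
Lower section ‖ load = 181.9 kΩ.
V_wiper = 25.2 × 181.9/(50.69 + 181.9) = 19.7 V.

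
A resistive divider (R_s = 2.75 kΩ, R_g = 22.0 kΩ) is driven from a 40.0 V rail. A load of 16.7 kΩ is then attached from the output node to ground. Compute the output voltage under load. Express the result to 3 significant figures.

V_out ≈ 31.0 V

The load sits in parallel with R_g: R_g‖R_L = (22.0 × 16.7) / (22.0 + 16.7) = 9.494 kΩ.
V_out = 40.0 × 9.494 / (2.75 + 9.494) = 40.0 × 9.494/12.24 = 31.0 V.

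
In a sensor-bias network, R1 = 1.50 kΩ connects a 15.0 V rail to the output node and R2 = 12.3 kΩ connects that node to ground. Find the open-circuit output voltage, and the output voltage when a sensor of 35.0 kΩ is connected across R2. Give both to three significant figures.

Open-circuit: V = 15.0 × 12.3/(1.50 + 12.3) = 13.4 V.
With the load, R2 becomes R2‖R_L = 9.101 kΩ, so V = 15.0 × 9.101/10.60 = 12.9 V.

Unloaded: 13.4 V; loaded: 12.9 V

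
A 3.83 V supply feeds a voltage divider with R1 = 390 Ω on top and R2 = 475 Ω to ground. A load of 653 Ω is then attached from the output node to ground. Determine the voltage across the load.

The load sits in parallel with R2: R2‖R_L = (475 × 653) / (475 + 653) = 275.0 Ω.
V_out = 3.83 × 275.0 / (390 + 275.0) = 3.83 × 275.0/665.0 = 1.58 V.

V_out ≈ 1.58 V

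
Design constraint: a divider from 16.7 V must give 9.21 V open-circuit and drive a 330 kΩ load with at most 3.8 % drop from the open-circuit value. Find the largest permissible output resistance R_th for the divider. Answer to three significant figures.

R_th ≤ 13.0 kΩ

Loading drop = R_th/(R_th + R_L) ≤ 0.0380, so R_th ≤ R_L · ε/(1−ε) = 330 kΩ × 0.0380/0.9620 = 13.0 kΩ.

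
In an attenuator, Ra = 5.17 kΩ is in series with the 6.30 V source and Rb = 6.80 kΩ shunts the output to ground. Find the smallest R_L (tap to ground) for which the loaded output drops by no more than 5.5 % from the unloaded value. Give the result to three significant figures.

R_L(min) ≈ 50.5 kΩ

Output resistance R_th = Ra‖Rb = (5.17 × 6.80)/11.97 = 2.937 kΩ.
The fractional drop is R_th/(R_th + R_L); requiring this ≤ 0.0550 gives R_L ≥ R_th(1/0.0550 − 1) = 2.937 × 17.18 = 50.5 kΩ.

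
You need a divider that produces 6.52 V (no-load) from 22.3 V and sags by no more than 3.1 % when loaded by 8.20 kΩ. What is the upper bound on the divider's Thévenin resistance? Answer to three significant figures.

R_th ≤ 262 Ω

Loading drop = R_th/(R_th + R_L) ≤ 0.0310, so R_th ≤ R_L · ε/(1−ε) = 8.20 kΩ × 0.0310/0.9690 = 262 Ω.
(Any R1, R2 with R2/(R1+R2) = 0.292 and R1‖R2 ≤ 262 Ω will meet the spec.)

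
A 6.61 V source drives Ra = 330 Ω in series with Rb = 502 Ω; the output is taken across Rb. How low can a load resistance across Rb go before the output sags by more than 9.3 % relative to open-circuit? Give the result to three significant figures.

Output resistance R_th = Ra‖Rb = (330 × 502)/832.0 = 199.1 Ω.
The fractional drop is R_th/(R_th + R_L); requiring this ≤ 0.0930 gives R_L ≥ R_th(1/0.0930 − 1) = 199.1 × 9.753 = 1.94 kΩ.

R_L(min) ≈ 1.94 kΩ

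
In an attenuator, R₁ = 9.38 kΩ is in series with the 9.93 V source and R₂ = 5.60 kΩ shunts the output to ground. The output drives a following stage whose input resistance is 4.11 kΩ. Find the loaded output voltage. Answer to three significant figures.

V_out ≈ 2.00 V

The load sits in parallel with R₂: R₂‖R_L = (5.60 × 4.11) / (5.60 + 4.11) = 2.370 kΩ.
V_out = 9.93 × 2.370 / (9.38 + 2.370) = 9.93 × 2.370/11.75 = 2.00 V.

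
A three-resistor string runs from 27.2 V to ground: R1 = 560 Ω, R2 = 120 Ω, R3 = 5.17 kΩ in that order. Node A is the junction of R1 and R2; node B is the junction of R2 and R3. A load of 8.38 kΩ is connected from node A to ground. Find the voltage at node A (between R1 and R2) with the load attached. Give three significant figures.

Below node A the series string R2+R3 = 5290 Ω sits in parallel with the 8380 Ω load: 3243 Ω.
V_A = 27.2 × 3243/(560 + 3243) = 23.2 V.

V ≈ 23.2 V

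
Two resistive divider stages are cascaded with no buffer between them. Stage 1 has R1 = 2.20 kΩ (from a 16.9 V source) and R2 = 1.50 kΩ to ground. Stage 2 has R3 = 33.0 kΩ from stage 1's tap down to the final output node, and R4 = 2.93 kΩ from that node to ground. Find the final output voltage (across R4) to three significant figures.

Stage 2 presents R3+R4 = 35.93 kΩ as a load on stage 1's tap.
Stage 1's lower leg becomes R2‖(R3+R4) = 1.440 kΩ, so V_mid = 16.9 × 1.440/3.640 = 6.685 V.
Stage 2 is itself unloaded: V_out = V_mid × R4/(R3+R4) = 6.685 × 2.93/35.93 = 0.545 V.

V_out ≈ 0.545 V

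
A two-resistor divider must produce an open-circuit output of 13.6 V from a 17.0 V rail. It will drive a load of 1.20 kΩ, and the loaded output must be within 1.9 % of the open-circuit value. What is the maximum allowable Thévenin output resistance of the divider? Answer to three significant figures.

Loading drop = R_th/(R_th + R_L) ≤ 0.0190, so R_th ≤ R_L · ε/(1−ε) = 1.20 kΩ × 0.0190/0.9810 = 23.2 Ω.
(Any R1, R2 with R2/(R1+R2) = 0.800 and R1‖R2 ≤ 23.2 Ω will meet the spec.)

R_th ≤ 23.2 Ω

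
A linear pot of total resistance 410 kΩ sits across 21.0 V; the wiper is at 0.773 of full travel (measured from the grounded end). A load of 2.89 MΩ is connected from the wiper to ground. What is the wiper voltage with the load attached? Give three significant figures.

The wiper splits the pot into (1−α)R = 93.07 kΩ above and αR = 316.9 kΩ below.
Lower section ‖ load = 285.6 kΩ.
V_wiper = 21.0 × 285.6/(93.07 + 285.6) = 15.8 V.

V ≈ 15.8 V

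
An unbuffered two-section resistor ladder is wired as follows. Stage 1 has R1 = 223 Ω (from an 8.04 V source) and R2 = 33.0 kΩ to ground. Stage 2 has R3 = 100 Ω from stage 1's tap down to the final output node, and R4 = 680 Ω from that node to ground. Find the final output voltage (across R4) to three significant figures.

Stage 2 presents R3+R4 = 780.0 Ω as a load on stage 1's tap.
Stage 1's lower leg becomes R2‖(R3+R4) = 762.0 Ω, so V_mid = 8.04 × 762.0/985.0 = 6.220 V.
Stage 2 is itself unloaded: V_out = V_mid × R4/(R3+R4) = 6.220 × 680/780.0 = 5.42 V.

V_out ≈ 5.42 V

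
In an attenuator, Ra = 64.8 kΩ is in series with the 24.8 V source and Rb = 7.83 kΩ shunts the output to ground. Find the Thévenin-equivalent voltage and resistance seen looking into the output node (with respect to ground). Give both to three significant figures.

V_th = 2.67 V, R_th = 6.99 kΩ

V_th is the open-circuit tap voltage: 24.8 × 7.83/(64.8 + 7.83) = 2.67 V.
With the supply zeroed, Ra and Rb appear in parallel from the tap: R_th = Ra‖Rb = (64.8 × 7.83)/72.63 = 6.99 kΩ.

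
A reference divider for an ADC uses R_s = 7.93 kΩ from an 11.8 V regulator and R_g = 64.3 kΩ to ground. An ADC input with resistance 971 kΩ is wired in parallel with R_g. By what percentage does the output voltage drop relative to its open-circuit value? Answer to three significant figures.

The divider's output (Thévenin) resistance is R_s‖R_g = 7.059 kΩ.
Fractional drop under load = R_th/(R_th + R_L) = 7.059 / (7.059 + 971) = 0.007218.
So the output falls by 0.722 %.

0.722 %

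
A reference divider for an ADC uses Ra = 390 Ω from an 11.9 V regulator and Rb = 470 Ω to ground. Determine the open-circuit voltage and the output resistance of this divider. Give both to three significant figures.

V_th = 6.50 V, R_th = 213 Ω

V_th is the open-circuit tap voltage: 11.9 × 470/(390 + 470) = 6.50 V.
With the supply zeroed, Ra and Rb appear in parallel from the tap: R_th = Ra‖Rb = (390 × 470)/860.0 = 213 Ω.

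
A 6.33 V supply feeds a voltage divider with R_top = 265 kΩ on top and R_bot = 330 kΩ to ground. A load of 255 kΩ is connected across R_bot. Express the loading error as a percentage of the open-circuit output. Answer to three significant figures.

36.6 %

The divider's output (Thévenin) resistance is R_top‖R_bot = 147.0 kΩ.
Fractional drop under load = R_th/(R_th + R_L) = 147.0 / (147.0 + 255) = 0.3656.
So the output falls by 36.6 %.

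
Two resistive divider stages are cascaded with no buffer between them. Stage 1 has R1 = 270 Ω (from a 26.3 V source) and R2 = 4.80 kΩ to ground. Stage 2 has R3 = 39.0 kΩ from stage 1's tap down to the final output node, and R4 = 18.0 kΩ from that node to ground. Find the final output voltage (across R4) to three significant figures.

Stage 2 presents R3+R4 = 57000 Ω as a load on stage 1's tap.
Stage 1's lower leg becomes R2‖(R3+R4) = 4427 Ω, so V_mid = 26.3 × 4427/4697 = 24.79 V.
Stage 2 is itself unloaded: V_out = V_mid × R4/(R3+R4) = 24.79 × 18000/57000 = 7.83 V.

V_out ≈ 7.83 V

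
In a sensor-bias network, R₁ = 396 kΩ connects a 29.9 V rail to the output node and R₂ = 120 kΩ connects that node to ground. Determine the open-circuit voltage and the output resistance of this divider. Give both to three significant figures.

V_th = 6.95 V, R_th = 92.1 kΩ

V_th is the open-circuit tap voltage: 29.9 × 120/(396 + 120) = 6.95 V.
With the supply zeroed, R₁ and R₂ appear in parallel from the tap: R_th = R₁‖R₂ = (396 × 120)/516.0 = 92.1 kΩ.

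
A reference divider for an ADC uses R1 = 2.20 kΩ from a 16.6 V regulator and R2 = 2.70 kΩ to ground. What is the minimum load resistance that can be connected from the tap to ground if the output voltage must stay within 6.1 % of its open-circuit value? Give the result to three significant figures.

R_L(min) ≈ 18.7 kΩ

Output resistance R_th = R1‖R2 = (2.20 × 2.70)/4.900 = 1.212 kΩ.
The fractional drop is R_th/(R_th + R_L); requiring this ≤ 0.0610 gives R_L ≥ R_th(1/0.0610 − 1) = 1.212 × 15.39 = 18.7 kΩ.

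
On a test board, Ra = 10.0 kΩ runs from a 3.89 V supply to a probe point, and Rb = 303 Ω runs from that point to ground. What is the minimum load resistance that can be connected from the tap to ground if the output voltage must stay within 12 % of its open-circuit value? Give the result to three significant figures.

Output resistance R_th = Ra‖Rb = (10000 × 303)/10300 = 294.1 Ω.
The fractional drop is R_th/(R_th + R_L); requiring this ≤ 0.120 gives R_L ≥ R_th(1/0.120 − 1) = 294.1 × 7.333 = 2.16 kΩ.

R_L(min) ≈ 2.16 kΩ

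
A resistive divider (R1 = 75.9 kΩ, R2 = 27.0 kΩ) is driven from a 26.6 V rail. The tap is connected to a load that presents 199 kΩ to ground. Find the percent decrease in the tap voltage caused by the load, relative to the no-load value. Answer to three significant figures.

Unloaded V = 26.6 × 27.0/102.9 = 6.9796 V.
Loaded: R2‖R_L = 23.77 kΩ, giving V = 26.6 × 23.77/99.67 = 6.3446 V.
Drop = (6.9796 − 6.3446) / 6.9796 = 9.10 %.

9.10 %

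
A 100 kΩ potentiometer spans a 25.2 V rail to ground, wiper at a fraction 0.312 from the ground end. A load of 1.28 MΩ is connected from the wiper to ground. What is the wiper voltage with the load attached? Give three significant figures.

V ≈ 7.73 V

The wiper splits the pot into (1−α)R = 68.80 kΩ above and αR = 31.20 kΩ below.
Lower section ‖ load = 30.46 kΩ.
V_wiper = 25.2 × 30.46/(68.80 + 30.46) = 7.73 V.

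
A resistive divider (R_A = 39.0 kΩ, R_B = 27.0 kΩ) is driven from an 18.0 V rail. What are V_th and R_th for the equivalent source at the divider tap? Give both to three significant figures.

V_th = 7.36 V, R_th = 16.0 kΩ

V_th is the open-circuit tap voltage: 18.0 × 27.0/(39.0 + 27.0) = 7.36 V.
With the supply zeroed, R_A and R_B appear in parallel from the tap: R_th = R_A‖R_B = (39.0 × 27.0)/66.00 = 16.0 kΩ.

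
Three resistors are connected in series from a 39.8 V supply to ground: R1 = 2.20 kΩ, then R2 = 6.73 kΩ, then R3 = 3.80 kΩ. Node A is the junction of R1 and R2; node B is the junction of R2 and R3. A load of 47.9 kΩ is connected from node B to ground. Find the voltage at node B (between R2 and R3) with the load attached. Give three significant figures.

At node B, R3 is in parallel with the load: R3‖R_L = 3.521 kΩ.
Below node A the resistance is R2 + (R3‖R_L) = 10.25 kΩ, so V_A = 39.8 × 10.25/12.45 = 32.77 V.
Then V_B = V_A × (R3‖R_L)/(R2 + R3‖R_L) = 32.77 × 3.521/10.25 = 11.3 V.

V ≈ 11.3 V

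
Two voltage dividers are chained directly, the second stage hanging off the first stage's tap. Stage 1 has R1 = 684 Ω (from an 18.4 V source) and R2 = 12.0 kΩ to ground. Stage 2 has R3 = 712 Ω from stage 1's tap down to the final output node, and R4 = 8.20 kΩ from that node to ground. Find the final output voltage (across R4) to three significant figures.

Stage 2 presents R3+R4 = 8912 Ω as a load on stage 1's tap.
Stage 1's lower leg becomes R2‖(R3+R4) = 5114 Ω, so V_mid = 18.4 × 5114/5798 = 16.23 V.
Stage 2 is itself unloaded: V_out = V_mid × R4/(R3+R4) = 16.23 × 8200/8912 = 14.9 V.

V_out ≈ 14.9 V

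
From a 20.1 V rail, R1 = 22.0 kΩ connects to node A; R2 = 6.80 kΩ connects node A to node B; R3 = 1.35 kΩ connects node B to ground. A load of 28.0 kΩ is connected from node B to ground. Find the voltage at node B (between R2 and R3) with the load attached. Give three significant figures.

At node B, R3 is in parallel with the load: R3‖R_L = 1.288 kΩ.
Below node A the resistance is R2 + (R3‖R_L) = 8.088 kΩ, so V_A = 20.1 × 8.088/30.09 = 5.403 V.
Then V_B = V_A × (R3‖R_L)/(R2 + R3‖R_L) = 5.403 × 1.288/8.088 = 0.860 V.

V ≈ 0.860 V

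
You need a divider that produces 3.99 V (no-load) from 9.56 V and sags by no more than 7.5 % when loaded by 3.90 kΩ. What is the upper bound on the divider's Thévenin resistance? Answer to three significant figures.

R_th ≤ 316 Ω

Loading drop = R_th/(R_th + R_L) ≤ 0.0750, so R_th ≤ R_L · ε/(1−ε) = 3.90 kΩ × 0.0750/0.9250 = 316 Ω.
(Any R1, R2 with R2/(R1+R2) = 0.417 and R1‖R2 ≤ 316 Ω will meet the spec.)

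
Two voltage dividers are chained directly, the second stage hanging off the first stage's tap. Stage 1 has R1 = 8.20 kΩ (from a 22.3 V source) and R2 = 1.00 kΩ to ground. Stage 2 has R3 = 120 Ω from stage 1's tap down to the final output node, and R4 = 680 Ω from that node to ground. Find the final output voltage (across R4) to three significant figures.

V_out ≈ 0.975 V

Stage 2 presents R3+R4 = 800.0 Ω as a load on stage 1's tap.
Stage 1's lower leg becomes R2‖(R3+R4) = 444.4 Ω, so V_mid = 22.3 × 444.4/8644 = 1.147 V.
Stage 2 is itself unloaded: V_out = V_mid × R4/(R3+R4) = 1.147 × 680/800.0 = 0.975 V.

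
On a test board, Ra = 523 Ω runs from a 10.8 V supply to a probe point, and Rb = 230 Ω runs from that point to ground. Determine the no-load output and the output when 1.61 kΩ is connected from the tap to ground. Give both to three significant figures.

Open-circuit: V = 10.8 × 230/(523 + 230) = 3.30 V.
With the load, Rb becomes Rb‖R_L = 201.2 Ω, so V = 10.8 × 201.2/724.2 = 3.00 V.

Unloaded: 3.30 V; loaded: 3.00 V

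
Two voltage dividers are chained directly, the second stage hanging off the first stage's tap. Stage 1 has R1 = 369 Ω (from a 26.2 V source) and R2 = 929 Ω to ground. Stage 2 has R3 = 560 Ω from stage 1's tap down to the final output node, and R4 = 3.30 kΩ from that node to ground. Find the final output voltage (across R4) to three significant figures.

V_out ≈ 15.0 V

Stage 2 presents R3+R4 = 3860 Ω as a load on stage 1's tap.
Stage 1's lower leg becomes R2‖(R3+R4) = 748.8 Ω, so V_mid = 26.2 × 748.8/1118 = 17.55 V.
Stage 2 is itself unloaded: V_out = V_mid × R4/(R3+R4) = 17.55 × 3300/3860 = 15.0 V.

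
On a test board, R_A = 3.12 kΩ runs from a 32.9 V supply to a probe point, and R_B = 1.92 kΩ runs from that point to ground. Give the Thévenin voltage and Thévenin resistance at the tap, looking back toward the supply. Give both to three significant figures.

V_th is the open-circuit tap voltage: 32.9 × 1.92/(3.12 + 1.92) = 12.5 V.
With the supply zeroed, R_A and R_B appear in parallel from the tap: R_th = R_A‖R_B = (3.12 × 1.92)/5.040 = 1.19 kΩ.

V_th = 12.5 V, R_th = 1.19 kΩ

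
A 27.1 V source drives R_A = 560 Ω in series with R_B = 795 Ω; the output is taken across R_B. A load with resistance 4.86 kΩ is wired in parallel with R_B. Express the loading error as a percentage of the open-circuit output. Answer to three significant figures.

6.33 %

The divider's output (Thévenin) resistance is R_A‖R_B = 328.6 Ω.
Fractional drop under load = R_th/(R_th + R_L) = 328.6 / (328.6 + 4860) = 0.06332.
So the output falls by 6.33 %.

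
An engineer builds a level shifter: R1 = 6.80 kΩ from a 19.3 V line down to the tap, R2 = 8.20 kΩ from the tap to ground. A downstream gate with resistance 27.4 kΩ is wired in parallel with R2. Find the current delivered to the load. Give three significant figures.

R2‖R_L = 6.311 kΩ; V_out = 19.3 × 6.311/13.11 = 9.290 V.
I_L = V_out / R_L = 9.290 / 27.4 kΩ = 0.339 mA.

I_L ≈ 0.339 mA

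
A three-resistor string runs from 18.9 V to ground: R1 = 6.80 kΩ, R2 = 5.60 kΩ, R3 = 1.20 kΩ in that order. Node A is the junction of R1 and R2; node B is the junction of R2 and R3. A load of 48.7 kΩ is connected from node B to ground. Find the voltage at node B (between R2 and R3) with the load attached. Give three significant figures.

At node B, R3 is in parallel with the load: R3‖R_L = 1.171 kΩ.
Below node A the resistance is R2 + (R3‖R_L) = 6.771 kΩ, so V_A = 18.9 × 6.771/13.57 = 9.430 V.
Then V_B = V_A × (R3‖R_L)/(R2 + R3‖R_L) = 9.430 × 1.171/6.771 = 1.63 V.

V ≈ 1.63 V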